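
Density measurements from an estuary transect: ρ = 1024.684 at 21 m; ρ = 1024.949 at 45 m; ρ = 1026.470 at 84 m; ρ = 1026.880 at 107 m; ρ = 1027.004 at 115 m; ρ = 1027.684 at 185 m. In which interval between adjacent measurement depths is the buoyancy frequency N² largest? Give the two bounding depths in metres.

Compute the density gradient over each adjacent pair:
  21–45 m: Δρ/Δz = 0.265/24 = 0.011 kg m⁻⁴
  45–84 m: Δρ/Δz = 1.521/39 = 0.039 kg m⁻⁴
  84–107 m: Δρ/Δz = 0.410/23 = 0.018 kg m⁻⁴
  107–115 m: Δρ/Δz = 0.124/8 = 0.015 kg m⁻⁴
  115–185 m: Δρ/Δz = 0.680/70 = 9.7 × 10⁻³ kg m⁻⁴
The largest gradient is in the 45–84 m interval — the pycnocline.

45–84 m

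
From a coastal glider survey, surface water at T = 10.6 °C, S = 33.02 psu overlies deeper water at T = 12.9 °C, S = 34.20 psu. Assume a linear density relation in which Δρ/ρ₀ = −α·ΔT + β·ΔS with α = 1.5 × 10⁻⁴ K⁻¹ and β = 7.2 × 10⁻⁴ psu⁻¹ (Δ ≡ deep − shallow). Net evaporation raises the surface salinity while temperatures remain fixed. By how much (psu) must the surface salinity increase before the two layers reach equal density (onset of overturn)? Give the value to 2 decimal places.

0.70 psu

Neutral buoyancy requires −α(T_deep − T_surf) + β(S_deep − S_surf′) = 0.
S_surf′ = S_deep − (α/β)·ΔT = 34.20 − (1.5 × 10⁻⁴/7.2 × 10⁻⁴)·(+2.3) = 33.7208 psu.
Increase required: 33.7208 − 33.02 = 0.7008 psu.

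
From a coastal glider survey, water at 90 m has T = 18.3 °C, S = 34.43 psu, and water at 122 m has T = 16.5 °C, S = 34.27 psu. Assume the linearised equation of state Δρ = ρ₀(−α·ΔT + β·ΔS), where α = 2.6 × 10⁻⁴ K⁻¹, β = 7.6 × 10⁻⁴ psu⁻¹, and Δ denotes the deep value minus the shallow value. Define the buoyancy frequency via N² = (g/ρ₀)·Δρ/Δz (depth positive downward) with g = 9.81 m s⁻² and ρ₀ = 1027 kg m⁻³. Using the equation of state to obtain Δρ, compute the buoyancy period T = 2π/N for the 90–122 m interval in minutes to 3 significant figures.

10.2 min

ΔT = -1.8 K, ΔS = -0.16 psu (deep − shallow).
Δρ/ρ₀ = −αΔT + βΔS = 4.68 × 10⁻⁴ − 1.216 × 10⁻⁴ = 3.464 × 10⁻⁴, so Δρ ≈ 0.3558 kg m⁻³.
N² = (g/ρ₀)·Δρ/Δz = g·(Δρ/ρ₀)/Δz = 9.81 × 3.464 × 10⁻⁴ / 32 = 1.0619 × 10⁻⁴ s⁻².
N = √(1.0619 × 10⁻⁴) = 0.010305 rad s⁻¹ → T = 2π/N = 609.72 s = 10.162 min ≈ 10.2 min.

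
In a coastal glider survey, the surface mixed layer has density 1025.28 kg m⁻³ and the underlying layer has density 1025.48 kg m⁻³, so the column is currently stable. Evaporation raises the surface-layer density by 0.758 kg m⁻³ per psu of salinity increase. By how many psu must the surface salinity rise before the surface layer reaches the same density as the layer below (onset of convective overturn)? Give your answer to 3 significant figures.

0.264 psu

Density deficit of the surface layer: 1025.48 − 1025.28 = 0.2 kg m⁻³.
Required change = 0.2 / 0.758 = 0.264 psu.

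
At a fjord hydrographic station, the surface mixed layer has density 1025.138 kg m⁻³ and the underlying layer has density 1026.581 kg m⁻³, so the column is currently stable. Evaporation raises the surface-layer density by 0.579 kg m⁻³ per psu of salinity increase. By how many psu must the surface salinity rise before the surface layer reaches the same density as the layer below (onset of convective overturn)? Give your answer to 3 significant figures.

Density deficit of the surface layer: 1026.581 − 1025.138 = 1.443 kg m⁻³.
Required change = 1.443 / 0.579 = 2.49 psu.

2.49 psu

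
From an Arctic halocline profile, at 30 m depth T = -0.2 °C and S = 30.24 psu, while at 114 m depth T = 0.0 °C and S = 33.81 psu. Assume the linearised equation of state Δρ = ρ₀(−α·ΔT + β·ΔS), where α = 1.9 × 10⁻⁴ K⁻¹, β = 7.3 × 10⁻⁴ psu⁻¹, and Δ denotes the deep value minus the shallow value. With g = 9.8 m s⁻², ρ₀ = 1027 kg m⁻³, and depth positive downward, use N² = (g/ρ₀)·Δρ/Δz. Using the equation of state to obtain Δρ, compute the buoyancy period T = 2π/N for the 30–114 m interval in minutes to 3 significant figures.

6.05 min

ΔT = +0.2 K, ΔS = +3.57 psu (deep − shallow).
Δρ/ρ₀ = −αΔT + βΔS = -3.80 × 10⁻⁵ + 2.6061 × 10⁻³ = 2.5681 × 10⁻³, so Δρ ≈ 2.637 kg m⁻³.
N² = (g/ρ₀)·Δρ/Δz = g·(Δρ/ρ₀)/Δz = 9.8 × 2.5681 × 10⁻³ / 84 = 2.9961 × 10⁻⁴ s⁻².
N = √(2.9961 × 10⁻⁴) = 0.017309 rad s⁻¹ → T = 2π/N = 363.00 s = 6.0500 min ≈ 6.05 min.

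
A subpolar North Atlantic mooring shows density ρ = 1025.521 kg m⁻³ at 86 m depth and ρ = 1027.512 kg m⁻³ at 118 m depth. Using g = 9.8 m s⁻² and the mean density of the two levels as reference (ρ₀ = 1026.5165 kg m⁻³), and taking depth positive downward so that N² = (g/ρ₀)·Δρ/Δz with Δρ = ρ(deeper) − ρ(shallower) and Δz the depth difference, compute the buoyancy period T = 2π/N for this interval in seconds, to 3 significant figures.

Δρ = 1027.512 − 1025.521 = 1.991 kg m⁻³ over Δz = 118 − 86 = 32 m.
N² = (9.8/1026.5165) × (1.991/32) = 5.9399 × 10⁻⁴ s⁻².
N = √(5.9399 × 10⁻⁴) = 0.024372 rad s⁻¹, so T = 2π/N = 257.80 s ≈ 258 s.

258 s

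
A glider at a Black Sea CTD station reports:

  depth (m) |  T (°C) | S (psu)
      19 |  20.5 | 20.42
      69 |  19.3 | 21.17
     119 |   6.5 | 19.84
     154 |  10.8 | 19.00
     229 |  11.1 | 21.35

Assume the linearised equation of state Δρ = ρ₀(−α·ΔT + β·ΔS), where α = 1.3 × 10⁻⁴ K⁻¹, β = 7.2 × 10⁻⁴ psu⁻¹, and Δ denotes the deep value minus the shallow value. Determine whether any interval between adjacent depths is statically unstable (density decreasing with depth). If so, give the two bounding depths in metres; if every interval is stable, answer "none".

119–154 m

Evaluate Δρ/ρ₀ = −αΔT + βΔS across each adjacent pair:
  19–69 m: −αΔT+βΔS = −(1.3 × 10⁻⁴)(-1.2)+(7.2 × 10⁻⁴)(+0.75) = 7.0 × 10⁻⁴ → stable
  69–119 m: −αΔT+βΔS = −(1.3 × 10⁻⁴)(-12.8)+(7.2 × 10⁻⁴)(-1.33) = 7.1 × 10⁻⁴ → stable
  119–154 m: −αΔT+βΔS = −(1.3 × 10⁻⁴)(+4.3)+(7.2 × 10⁻⁴)(-0.84) = -1.2 × 10⁻³ → UNSTABLE
  154–229 m: −αΔT+βΔS = −(1.3 × 10⁻⁴)(+0.3)+(7.2 × 10⁻⁴)(+2.35) = 1.7 × 10⁻³ → stable
The 119–154 m interval has Δρ < 0: lighter water underlies denser water.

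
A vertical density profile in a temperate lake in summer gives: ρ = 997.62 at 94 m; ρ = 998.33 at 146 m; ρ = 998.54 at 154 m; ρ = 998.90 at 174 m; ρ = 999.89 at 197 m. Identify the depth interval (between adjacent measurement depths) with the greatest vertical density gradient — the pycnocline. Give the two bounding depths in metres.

Compute the density gradient over each adjacent pair:
  94–146 m: Δρ/Δz = 0.71/52 = 0.014 kg m⁻⁴
  146–154 m: Δρ/Δz = 0.21/8 = 0.026 kg m⁻⁴
  154–174 m: Δρ/Δz = 0.36/20 = 0.018 kg m⁻⁴
  174–197 m: Δρ/Δz = 0.99/23 = 0.043 kg m⁻⁴
The largest gradient is in the 174–197 m interval — the pycnocline.

174–197 m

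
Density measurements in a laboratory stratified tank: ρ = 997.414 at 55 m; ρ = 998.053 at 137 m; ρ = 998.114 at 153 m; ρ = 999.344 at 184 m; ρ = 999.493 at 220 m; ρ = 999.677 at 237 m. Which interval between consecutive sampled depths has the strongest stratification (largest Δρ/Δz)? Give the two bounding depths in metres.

Compute the density gradient over each adjacent pair:
  55–137 m: Δρ/Δz = 0.639/82 = 7.8 × 10⁻³ kg m⁻⁴
  137–153 m: Δρ/Δz = 0.061/16 = 3.8 × 10⁻³ kg m⁻⁴
  153–184 m: Δρ/Δz = 1.230/31 = 0.040 kg m⁻⁴
  184–220 m: Δρ/Δz = 0.149/36 = 4.1 × 10⁻³ kg m⁻⁴
  220–237 m: Δρ/Δz = 0.184/17 = 0.011 kg m⁻⁴
The largest gradient is in the 153–184 m interval — the pycnocline.

153–184 m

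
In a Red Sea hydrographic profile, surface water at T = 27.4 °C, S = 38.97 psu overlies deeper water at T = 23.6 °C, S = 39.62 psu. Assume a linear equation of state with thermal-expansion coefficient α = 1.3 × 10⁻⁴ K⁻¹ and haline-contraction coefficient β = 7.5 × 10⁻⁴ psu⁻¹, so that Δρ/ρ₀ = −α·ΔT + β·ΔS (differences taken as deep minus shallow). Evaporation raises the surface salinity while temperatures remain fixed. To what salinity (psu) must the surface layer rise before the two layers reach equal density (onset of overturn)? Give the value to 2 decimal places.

40.28 psu

Neutral buoyancy requires −α(T_deep − T_surf) + β(S_deep − S_surf′) = 0.
S_surf′ = S_deep − (α/β)·ΔT = 39.62 − (1.3 × 10⁻⁴/7.5 × 10⁻⁴)·(-3.8) = 40.2787 psu.
Increase required: 40.2787 − 38.97 = 1.3087 psu.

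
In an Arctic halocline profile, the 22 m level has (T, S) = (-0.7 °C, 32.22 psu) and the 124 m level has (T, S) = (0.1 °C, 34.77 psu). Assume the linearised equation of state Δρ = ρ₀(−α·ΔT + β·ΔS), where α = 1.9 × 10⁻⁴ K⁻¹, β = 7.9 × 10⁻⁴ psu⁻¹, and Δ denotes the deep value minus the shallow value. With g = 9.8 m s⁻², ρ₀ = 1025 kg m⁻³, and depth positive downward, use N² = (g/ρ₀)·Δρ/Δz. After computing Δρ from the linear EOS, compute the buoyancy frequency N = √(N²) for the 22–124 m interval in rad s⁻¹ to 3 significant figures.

0.0134 rad s⁻¹

ΔT = +0.8 K, ΔS = +2.55 psu (deep − shallow).
Δρ/ρ₀ = −αΔT + βΔS = -1.52 × 10⁻⁴ + 2.0145 × 10⁻³ = 1.8625 × 10⁻³, so Δρ ≈ 1.909 kg m⁻³.
N² = (g/ρ₀)·Δρ/Δz = g·(Δρ/ρ₀)/Δz = 9.8 × 1.8625 × 10⁻³ / 102 = 1.7895 × 10⁻⁴ s⁻².
N = √(1.7895 × 10⁻⁴) = 0.013377 rad s⁻¹ ≈ 0.0134 rad s⁻¹.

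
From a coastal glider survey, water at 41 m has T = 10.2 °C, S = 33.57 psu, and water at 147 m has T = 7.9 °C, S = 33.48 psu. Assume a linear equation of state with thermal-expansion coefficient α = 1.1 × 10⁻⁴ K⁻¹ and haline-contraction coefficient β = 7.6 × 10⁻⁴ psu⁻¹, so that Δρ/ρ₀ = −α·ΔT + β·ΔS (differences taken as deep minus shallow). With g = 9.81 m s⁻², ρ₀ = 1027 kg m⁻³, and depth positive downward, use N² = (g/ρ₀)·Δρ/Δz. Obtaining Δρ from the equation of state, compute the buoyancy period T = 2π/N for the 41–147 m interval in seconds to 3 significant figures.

1.52 × 10³ s

ΔT = -2.3 K, ΔS = -0.09 psu (deep − shallow).
Δρ/ρ₀ = −αΔT + βΔS = 2.53 × 10⁻⁴ − 6.84 × 10⁻⁵ = 1.846 × 10⁻⁴, so Δρ ≈ 0.1896 kg m⁻³.
N² = (g/ρ₀)·Δρ/Δz = g·(Δρ/ρ₀)/Δz = 9.81 × 1.846 × 10⁻⁴ / 106 = 1.7084 × 10⁻⁵ s⁻².
N = √(1.7084 × 10⁻⁵) = 4.1333 × 10⁻³ rad s⁻¹ → T = 2π/N = 1.5201 × 10³ s ≈ 1.52 × 10³ s.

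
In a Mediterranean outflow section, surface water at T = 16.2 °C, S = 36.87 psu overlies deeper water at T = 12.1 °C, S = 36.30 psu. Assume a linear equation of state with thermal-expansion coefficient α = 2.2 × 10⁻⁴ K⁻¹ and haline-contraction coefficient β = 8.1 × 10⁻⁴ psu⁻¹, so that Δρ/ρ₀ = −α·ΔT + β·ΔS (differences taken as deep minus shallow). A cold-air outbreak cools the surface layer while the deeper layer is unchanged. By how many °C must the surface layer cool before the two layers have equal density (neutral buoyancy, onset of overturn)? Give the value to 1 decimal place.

Neutral buoyancy requires Δρ = 0, i.e. −α(T_deep − T_surf′) + β(S_deep − S_surf) = 0.
T_surf′ = T_deep − (β/α)·ΔS = 12.1 − (8.1 × 10⁻⁴/2.2 × 10⁻⁴)·(-0.57) = 14.199 °C.
Cooling required: 16.2 − (14.199) = 2.001 °C.

2.0 °C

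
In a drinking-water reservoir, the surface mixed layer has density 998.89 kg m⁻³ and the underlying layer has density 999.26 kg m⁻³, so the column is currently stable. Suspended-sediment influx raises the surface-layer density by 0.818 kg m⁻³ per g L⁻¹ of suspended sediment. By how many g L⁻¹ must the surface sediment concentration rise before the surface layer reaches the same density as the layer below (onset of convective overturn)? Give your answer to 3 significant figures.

0.452 g L⁻¹

Density deficit of the surface layer: 999.26 − 998.89 = 0.37 kg m⁻³.
Required change = 0.37 / 0.818 = 0.452 g L⁻¹.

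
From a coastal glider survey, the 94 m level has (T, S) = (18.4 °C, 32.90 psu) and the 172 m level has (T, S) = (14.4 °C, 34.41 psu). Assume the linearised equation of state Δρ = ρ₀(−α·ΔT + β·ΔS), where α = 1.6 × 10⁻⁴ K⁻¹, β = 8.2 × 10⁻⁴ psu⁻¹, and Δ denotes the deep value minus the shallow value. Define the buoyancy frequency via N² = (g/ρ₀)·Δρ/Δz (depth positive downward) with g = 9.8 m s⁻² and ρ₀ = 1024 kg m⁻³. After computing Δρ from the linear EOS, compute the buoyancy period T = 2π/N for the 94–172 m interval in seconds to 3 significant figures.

409 s

ΔT = -4.0 K, ΔS = +1.51 psu (deep − shallow).
Δρ/ρ₀ = −αΔT + βΔS = 6.40 × 10⁻⁴ + 1.2382 × 10⁻³ = 1.8782 × 10⁻³, so Δρ ≈ 1.923 kg m⁻³.
N² = (g/ρ₀)·Δρ/Δz = g·(Δρ/ρ₀)/Δz = 9.8 × 1.8782 × 10⁻³ / 78 = 2.3598 × 10⁻⁴ s⁻².
N = √(2.3598 × 10⁻⁴) = 0.015362 rad s⁻¹ → T = 2π/N = 409.01 s ≈ 409 s.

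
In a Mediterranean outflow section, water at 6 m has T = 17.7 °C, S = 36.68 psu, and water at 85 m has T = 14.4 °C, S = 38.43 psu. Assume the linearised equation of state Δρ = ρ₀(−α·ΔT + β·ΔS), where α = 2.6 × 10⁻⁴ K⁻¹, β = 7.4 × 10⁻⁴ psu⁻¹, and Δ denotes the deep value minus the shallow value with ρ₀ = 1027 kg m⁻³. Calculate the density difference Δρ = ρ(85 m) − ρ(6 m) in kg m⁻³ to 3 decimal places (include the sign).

ΔT = -3.3 K, ΔS = +1.75 psu (deep − shallow).
Δρ/ρ₀ = −(2.6 × 10⁻⁴)(-3.3) + (7.4 × 10⁻⁴)(+1.75) = 2.153 × 10⁻³.
Δρ = 1027 × (2.153 × 10⁻³) = +2.211 kg m⁻³.
Positive Δρ: denser below, stable.

+2.211 kg m⁻³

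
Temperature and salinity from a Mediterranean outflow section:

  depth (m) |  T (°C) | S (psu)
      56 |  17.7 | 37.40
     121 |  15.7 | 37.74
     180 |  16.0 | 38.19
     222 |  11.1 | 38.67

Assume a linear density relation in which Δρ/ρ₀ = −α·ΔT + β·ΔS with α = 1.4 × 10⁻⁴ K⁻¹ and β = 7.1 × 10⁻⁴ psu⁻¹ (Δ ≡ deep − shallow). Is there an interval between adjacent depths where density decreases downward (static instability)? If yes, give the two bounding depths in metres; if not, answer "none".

Evaluate Δρ/ρ₀ = −αΔT + βΔS across each adjacent pair:
  56–121 m: −αΔT+βΔS = −(1.4 × 10⁻⁴)(-2.0)+(7.1 × 10⁻⁴)(+0.34) = 5.2 × 10⁻⁴ → stable
  121–180 m: −αΔT+βΔS = −(1.4 × 10⁻⁴)(+0.3)+(7.1 × 10⁻⁴)(+0.45) = 2.8 × 10⁻⁴ → stable
  180–222 m: −αΔT+βΔS = −(1.4 × 10⁻⁴)(-4.9)+(7.1 × 10⁻⁴)(+0.48) = 1.0 × 10⁻³ → stable
Every interval has Δρ > 0: the column is stably stratified throughout.

none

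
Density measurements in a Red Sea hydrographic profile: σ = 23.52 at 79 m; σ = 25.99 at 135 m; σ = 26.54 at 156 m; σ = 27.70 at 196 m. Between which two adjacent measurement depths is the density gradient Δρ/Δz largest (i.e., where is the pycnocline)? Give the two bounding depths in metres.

79–135 m

Compute the density gradient over each adjacent pair:
  79–135 m: Δρ/Δz = 2.47/56 = 0.044 kg m⁻⁴
  135–156 m: Δρ/Δz = 0.55/21 = 0.026 kg m⁻⁴
  156–196 m: Δρ/Δz = 1.16/40 = 0.029 kg m⁻⁴
The largest gradient is in the 79–135 m interval — the pycnocline.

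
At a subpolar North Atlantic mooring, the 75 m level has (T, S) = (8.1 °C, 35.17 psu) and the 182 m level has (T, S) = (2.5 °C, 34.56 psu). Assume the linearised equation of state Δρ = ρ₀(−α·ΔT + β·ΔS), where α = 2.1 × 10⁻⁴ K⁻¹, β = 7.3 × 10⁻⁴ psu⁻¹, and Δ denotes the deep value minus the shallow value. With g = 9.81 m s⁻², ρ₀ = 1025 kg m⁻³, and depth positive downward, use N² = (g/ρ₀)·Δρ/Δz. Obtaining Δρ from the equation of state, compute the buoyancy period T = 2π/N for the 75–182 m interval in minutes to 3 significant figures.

ΔT = -5.6 K, ΔS = -0.61 psu (deep − shallow).
Δρ/ρ₀ = −αΔT + βΔS = 1.176 × 10⁻³ − 4.453 × 10⁻⁴ = 7.307 × 10⁻⁴, so Δρ ≈ 0.7490 kg m⁻³.
N² = (g/ρ₀)·Δρ/Δz = g·(Δρ/ρ₀)/Δz = 9.81 × 7.307 × 10⁻⁴ / 107 = 6.6992 × 10⁻⁵ s⁻².
N = √(6.6992 × 10⁻⁵) = 8.1849 × 10⁻³ rad s⁻¹ → T = 2π/N = 767.66 s = 12.794 min ≈ 12.8 min.

12.8 min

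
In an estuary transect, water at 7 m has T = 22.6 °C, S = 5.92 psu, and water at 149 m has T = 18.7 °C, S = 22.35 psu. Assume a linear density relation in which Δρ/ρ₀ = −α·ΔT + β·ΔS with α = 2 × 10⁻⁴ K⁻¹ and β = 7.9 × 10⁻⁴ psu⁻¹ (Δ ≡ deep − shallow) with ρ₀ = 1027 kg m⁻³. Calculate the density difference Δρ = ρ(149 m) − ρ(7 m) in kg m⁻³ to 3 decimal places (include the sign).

+14.131 kg m⁻³

ΔT = -3.9 K, ΔS = +16.43 psu (deep − shallow).
Δρ/ρ₀ = −(2 × 10⁻⁴)(-3.9) + (7.9 × 10⁻⁴)(+16.43) = 0.0137597.
Δρ = 1027 × (0.0137597) = +14.131 kg m⁻³.
Positive Δρ: denser below, stable.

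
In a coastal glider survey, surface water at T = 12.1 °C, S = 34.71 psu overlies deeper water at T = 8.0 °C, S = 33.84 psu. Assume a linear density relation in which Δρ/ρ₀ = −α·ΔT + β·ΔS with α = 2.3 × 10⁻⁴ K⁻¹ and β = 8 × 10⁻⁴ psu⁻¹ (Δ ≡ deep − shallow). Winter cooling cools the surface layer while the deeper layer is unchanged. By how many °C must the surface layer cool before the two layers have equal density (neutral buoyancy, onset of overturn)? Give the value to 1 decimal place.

1.1 °C

Neutral buoyancy requires Δρ = 0, i.e. −α(T_deep − T_surf′) + β(S_deep − S_surf) = 0.
T_surf′ = T_deep − (β/α)·ΔS = 8.0 − (8 × 10⁻⁴/2.3 × 10⁻⁴)·(-0.87) = 11.026 °C.
Cooling required: 12.1 − (11.026) = 1.074 °C.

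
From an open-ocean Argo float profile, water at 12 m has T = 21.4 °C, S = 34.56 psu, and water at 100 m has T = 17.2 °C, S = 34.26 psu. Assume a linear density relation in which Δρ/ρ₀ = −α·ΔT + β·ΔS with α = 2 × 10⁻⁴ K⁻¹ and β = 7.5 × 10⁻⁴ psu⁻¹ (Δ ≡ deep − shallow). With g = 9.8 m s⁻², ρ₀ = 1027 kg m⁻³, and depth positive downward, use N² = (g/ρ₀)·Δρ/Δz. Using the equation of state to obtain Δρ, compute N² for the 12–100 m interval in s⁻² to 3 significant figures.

6.85 × 10⁻⁵ s⁻²

ΔT = -4.2 K, ΔS = -0.30 psu (deep − shallow).
Δρ/ρ₀ = −αΔT + βΔS = 8.40 × 10⁻⁴ − 2.25 × 10⁻⁴ = 6.15 × 10⁻⁴, so Δρ ≈ 0.6316 kg m⁻³.
N² = (g/ρ₀)·Δρ/Δz = g·(Δρ/ρ₀)/Δz = 9.8 × 6.15 × 10⁻⁴ / 88 = 6.8489 × 10⁻⁵ s⁻² ≈ 6.85 × 10⁻⁵ s⁻².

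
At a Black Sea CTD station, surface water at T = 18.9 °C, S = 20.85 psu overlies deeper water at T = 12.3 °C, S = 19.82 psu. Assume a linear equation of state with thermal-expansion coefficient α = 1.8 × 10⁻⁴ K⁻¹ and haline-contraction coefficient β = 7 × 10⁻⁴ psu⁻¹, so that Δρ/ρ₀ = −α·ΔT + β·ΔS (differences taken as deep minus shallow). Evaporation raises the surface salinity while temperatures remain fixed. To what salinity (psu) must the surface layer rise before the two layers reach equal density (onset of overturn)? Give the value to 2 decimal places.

21.52 psu

Neutral buoyancy requires −α(T_deep − T_surf) + β(S_deep − S_surf′) = 0.
S_surf′ = S_deep − (α/β)·ΔT = 19.82 − (1.8 × 10⁻⁴/7 × 10⁻⁴)·(-6.6) = 21.5171 psu.
Increase required: 21.5171 − 20.85 = 0.6671 psu.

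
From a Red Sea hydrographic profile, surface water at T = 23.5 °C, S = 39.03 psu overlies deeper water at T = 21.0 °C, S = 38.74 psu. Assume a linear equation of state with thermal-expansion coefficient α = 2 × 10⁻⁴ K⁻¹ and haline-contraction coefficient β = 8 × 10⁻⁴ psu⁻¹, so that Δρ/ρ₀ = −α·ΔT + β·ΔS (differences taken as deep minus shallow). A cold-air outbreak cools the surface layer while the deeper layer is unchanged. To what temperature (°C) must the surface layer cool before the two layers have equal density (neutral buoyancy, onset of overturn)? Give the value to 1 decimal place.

Neutral buoyancy requires Δρ = 0, i.e. −α(T_deep − T_surf′) + β(S_deep − S_surf) = 0.
T_surf′ = T_deep − (β/α)·ΔS = 21.0 − (8 × 10⁻⁴/2 × 10⁻⁴)·(-0.29) = 22.160 °C.
Cooling required: 23.5 − (22.160) = 1.340 °C.

22.2 °C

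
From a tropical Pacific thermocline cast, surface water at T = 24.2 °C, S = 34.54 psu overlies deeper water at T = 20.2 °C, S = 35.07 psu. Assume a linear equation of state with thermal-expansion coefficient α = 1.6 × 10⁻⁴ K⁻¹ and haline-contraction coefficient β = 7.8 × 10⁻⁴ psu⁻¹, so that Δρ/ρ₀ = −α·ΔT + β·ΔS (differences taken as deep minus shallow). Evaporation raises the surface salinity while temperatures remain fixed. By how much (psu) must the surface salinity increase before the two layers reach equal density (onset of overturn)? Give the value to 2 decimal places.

Neutral buoyancy requires −α(T_deep − T_surf) + β(S_deep − S_surf′) = 0.
S_surf′ = S_deep − (α/β)·ΔT = 35.07 − (1.6 × 10⁻⁴/7.8 × 10⁻⁴)·(-4.0) = 35.8905 psu.
Increase required: 35.8905 − 34.54 = 1.3505 psu.

1.35 psu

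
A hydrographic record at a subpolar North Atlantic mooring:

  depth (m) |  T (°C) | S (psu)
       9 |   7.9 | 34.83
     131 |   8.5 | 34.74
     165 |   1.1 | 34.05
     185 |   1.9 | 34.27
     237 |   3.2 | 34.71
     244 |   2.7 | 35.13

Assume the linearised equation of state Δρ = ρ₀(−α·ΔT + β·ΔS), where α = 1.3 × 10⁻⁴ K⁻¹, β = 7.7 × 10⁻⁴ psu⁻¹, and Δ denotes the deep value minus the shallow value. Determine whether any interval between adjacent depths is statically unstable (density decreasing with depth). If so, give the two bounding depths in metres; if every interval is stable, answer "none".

Evaluate Δρ/ρ₀ = −αΔT + βΔS across each adjacent pair:
  9–131 m: −αΔT+βΔS = −(1.3 × 10⁻⁴)(+0.6)+(7.7 × 10⁻⁴)(-0.09) = -1.5 × 10⁻⁴ → UNSTABLE
  131–165 m: −αΔT+βΔS = −(1.3 × 10⁻⁴)(-7.4)+(7.7 × 10⁻⁴)(-0.69) = 4.3 × 10⁻⁴ → stable
  165–185 m: −αΔT+βΔS = −(1.3 × 10⁻⁴)(+0.8)+(7.7 × 10⁻⁴)(+0.22) = 6.5 × 10⁻⁵ → stable
  185–237 m: −αΔT+βΔS = −(1.3 × 10⁻⁴)(+1.3)+(7.7 × 10⁻⁴)(+0.44) = 1.7 × 10⁻⁴ → stable
  237–244 m: −αΔT+βΔS = −(1.3 × 10⁻⁴)(-0.5)+(7.7 × 10⁻⁴)(+0.42) = 3.9 × 10⁻⁴ → stable
The 9–131 m interval has Δρ < 0: lighter water underlies denser water.

9–131 m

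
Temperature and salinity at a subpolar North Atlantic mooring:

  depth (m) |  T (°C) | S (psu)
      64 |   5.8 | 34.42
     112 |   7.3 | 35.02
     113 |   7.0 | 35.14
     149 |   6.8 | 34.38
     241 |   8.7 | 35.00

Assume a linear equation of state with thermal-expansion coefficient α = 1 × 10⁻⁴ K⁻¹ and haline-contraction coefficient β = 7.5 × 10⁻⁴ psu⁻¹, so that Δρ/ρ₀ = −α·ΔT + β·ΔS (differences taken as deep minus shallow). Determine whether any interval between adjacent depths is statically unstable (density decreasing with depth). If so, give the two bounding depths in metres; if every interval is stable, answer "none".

Evaluate Δρ/ρ₀ = −αΔT + βΔS across each adjacent pair:
  64–112 m: −αΔT+βΔS = −(1 × 10⁻⁴)(+1.5)+(7.5 × 10⁻⁴)(+0.60) = 3.0 × 10⁻⁴ → stable
  112–113 m: −αΔT+βΔS = −(1 × 10⁻⁴)(-0.3)+(7.5 × 10⁻⁴)(+0.12) = 1.2 × 10⁻⁴ → stable
  113–149 m: −αΔT+βΔS = −(1 × 10⁻⁴)(-0.2)+(7.5 × 10⁻⁴)(-0.76) = -5.5 × 10⁻⁴ → UNSTABLE
  149–241 m: −αΔT+βΔS = −(1 × 10⁻⁴)(+1.9)+(7.5 × 10⁻⁴)(+0.62) = 2.8 × 10⁻⁴ → stable
The 113–149 m interval has Δρ < 0: lighter water underlies denser water.

113–149 m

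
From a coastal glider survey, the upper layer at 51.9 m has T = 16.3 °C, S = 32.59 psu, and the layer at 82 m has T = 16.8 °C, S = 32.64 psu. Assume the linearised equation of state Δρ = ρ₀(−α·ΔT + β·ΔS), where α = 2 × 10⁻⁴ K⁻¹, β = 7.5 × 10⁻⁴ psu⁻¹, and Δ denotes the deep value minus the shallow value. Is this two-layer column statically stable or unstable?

ΔT = 16.8 − 16.3 = +0.5 K and ΔS = 32.64 − 32.59 = +0.05 psu (deep − shallow).
−αΔT = -1.00 × 10⁻⁴; βΔS = 3.75 × 10⁻⁵; sum Δρ/ρ₀ = -6.25 × 10⁻⁵.
Δρ/ρ₀ < 0, so Δρ < 0: deeper water is lighter → statically unstable; the column would overturn.

unstable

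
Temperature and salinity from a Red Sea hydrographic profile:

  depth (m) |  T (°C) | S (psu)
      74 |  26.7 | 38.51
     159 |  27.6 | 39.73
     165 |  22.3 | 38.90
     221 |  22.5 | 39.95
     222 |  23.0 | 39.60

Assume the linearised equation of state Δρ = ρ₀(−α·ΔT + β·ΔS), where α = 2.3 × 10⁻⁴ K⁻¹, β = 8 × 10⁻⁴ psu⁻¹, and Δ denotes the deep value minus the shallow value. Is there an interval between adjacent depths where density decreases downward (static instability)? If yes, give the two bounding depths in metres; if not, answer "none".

221–222 m

Evaluate Δρ/ρ₀ = −αΔT + βΔS across each adjacent pair:
  74–159 m: −αΔT+βΔS = −(2.3 × 10⁻⁴)(+0.9)+(8 × 10⁻⁴)(+1.22) = 7.7 × 10⁻⁴ → stable
  159–165 m: −αΔT+βΔS = −(2.3 × 10⁻⁴)(-5.3)+(8 × 10⁻⁴)(-0.83) = 5.6 × 10⁻⁴ → stable
  165–221 m: −αΔT+βΔS = −(2.3 × 10⁻⁴)(+0.2)+(8 × 10⁻⁴)(+1.05) = 7.9 × 10⁻⁴ → stable
  221–222 m: −αΔT+βΔS = −(2.3 × 10⁻⁴)(+0.5)+(8 × 10⁻⁴)(-0.35) = -3.9 × 10⁻⁴ → UNSTABLE
The 221–222 m interval has Δρ < 0: lighter water underlies denser water.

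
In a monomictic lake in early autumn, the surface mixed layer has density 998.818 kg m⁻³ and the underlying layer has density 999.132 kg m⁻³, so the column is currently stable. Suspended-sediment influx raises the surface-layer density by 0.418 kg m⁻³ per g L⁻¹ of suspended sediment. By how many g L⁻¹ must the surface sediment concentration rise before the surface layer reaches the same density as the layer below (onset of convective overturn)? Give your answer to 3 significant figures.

Density deficit of the surface layer: 999.132 − 998.818 = 0.314 kg m⁻³.
Required change = 0.314 / 0.418 = 0.751 g L⁻¹.

0.751 g L⁻¹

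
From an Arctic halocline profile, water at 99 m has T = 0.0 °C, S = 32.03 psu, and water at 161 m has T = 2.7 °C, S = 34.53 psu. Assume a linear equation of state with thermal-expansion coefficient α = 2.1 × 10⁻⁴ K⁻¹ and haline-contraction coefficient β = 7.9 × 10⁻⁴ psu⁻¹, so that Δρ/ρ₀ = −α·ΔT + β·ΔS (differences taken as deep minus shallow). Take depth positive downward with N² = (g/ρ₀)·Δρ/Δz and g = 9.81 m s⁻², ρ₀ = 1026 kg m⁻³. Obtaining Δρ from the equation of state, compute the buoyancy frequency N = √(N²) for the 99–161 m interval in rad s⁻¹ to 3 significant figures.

0.0149 rad s⁻¹

ΔT = +2.7 K, ΔS = +2.50 psu (deep − shallow).
Δρ/ρ₀ = −αΔT + βΔS = -5.67 × 10⁻⁴ + 1.975 × 10⁻³ = 1.408 × 10⁻³, so Δρ ≈ 1.445 kg m⁻³.
N² = (g/ρ₀)·Δρ/Δz = g·(Δρ/ρ₀)/Δz = 9.81 × 1.408 × 10⁻³ / 62 = 2.2278 × 10⁻⁴ s⁻².
N = √(2.2278 × 10⁻⁴) = 0.014926 rad s⁻¹ ≈ 0.0149 rad s⁻¹.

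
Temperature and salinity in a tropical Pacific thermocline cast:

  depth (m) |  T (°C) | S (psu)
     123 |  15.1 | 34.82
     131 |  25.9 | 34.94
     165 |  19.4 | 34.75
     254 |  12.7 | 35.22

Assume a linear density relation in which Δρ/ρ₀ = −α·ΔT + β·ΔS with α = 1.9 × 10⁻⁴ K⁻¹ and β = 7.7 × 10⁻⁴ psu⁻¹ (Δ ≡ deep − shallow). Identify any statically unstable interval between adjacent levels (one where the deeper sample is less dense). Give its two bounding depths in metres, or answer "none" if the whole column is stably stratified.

Evaluate Δρ/ρ₀ = −αΔT + βΔS across each adjacent pair:
  123–131 m: −αΔT+βΔS = −(1.9 × 10⁻⁴)(+10.8)+(7.7 × 10⁻⁴)(+0.12) = -2.0 × 10⁻³ → UNSTABLE
  131–165 m: −αΔT+βΔS = −(1.9 × 10⁻⁴)(-6.5)+(7.7 × 10⁻⁴)(-0.19) = 1.1 × 10⁻³ → stable
  165–254 m: −αΔT+βΔS = −(1.9 × 10⁻⁴)(-6.7)+(7.7 × 10⁻⁴)(+0.47) = 1.6 × 10⁻³ → stable
The 123–131 m interval has Δρ < 0: lighter water underlies denser water.

123–131 m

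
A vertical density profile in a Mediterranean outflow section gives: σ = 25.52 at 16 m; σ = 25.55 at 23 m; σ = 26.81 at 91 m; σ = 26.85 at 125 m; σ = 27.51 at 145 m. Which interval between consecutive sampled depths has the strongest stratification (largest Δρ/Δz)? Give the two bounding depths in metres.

Compute the density gradient over each adjacent pair:
  16–23 m: Δρ/Δz = 0.03/7 = 4.3 × 10⁻³ kg m⁻⁴
  23–91 m: Δρ/Δz = 1.26/68 = 0.019 kg m⁻⁴
  91–125 m: Δρ/Δz = 0.04/34 = 1.2 × 10⁻³ kg m⁻⁴
  125–145 m: Δρ/Δz = 0.66/20 = 0.033 kg m⁻⁴
The largest gradient is in the 125–145 m interval — the pycnocline.

125–145 m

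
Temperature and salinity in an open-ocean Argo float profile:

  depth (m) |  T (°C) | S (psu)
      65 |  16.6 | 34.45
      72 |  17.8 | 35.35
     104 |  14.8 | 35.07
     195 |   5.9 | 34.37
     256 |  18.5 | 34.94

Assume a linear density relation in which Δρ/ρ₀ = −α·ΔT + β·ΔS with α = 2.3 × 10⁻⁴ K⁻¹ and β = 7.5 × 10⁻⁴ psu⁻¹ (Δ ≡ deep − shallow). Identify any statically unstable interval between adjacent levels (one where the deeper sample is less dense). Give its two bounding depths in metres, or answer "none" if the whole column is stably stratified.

Evaluate Δρ/ρ₀ = −αΔT + βΔS across each adjacent pair:
  65–72 m: −αΔT+βΔS = −(2.3 × 10⁻⁴)(+1.2)+(7.5 × 10⁻⁴)(+0.90) = 4.0 × 10⁻⁴ → stable
  72–104 m: −αΔT+βΔS = −(2.3 × 10⁻⁴)(-3.0)+(7.5 × 10⁻⁴)(-0.28) = 4.8 × 10⁻⁴ → stable
  104–195 m: −αΔT+βΔS = −(2.3 × 10⁻⁴)(-8.9)+(7.5 × 10⁻⁴)(-0.70) = 1.5 × 10⁻³ → stable
  195–256 m: −αΔT+βΔS = −(2.3 × 10⁻⁴)(+12.6)+(7.5 × 10⁻⁴)(+0.57) = -2.5 × 10⁻³ → UNSTABLE
The 195–256 m interval has Δρ < 0: lighter water underlies denser water.

195–256 m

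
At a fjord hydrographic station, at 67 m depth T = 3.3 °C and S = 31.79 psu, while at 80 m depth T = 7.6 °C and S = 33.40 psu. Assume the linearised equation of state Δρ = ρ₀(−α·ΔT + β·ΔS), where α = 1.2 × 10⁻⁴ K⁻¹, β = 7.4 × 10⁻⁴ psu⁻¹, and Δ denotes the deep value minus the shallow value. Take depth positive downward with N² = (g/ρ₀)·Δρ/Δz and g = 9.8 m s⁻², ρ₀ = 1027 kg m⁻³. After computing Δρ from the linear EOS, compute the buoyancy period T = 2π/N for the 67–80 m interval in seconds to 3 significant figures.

ΔT = +4.3 K, ΔS = +1.61 psu (deep − shallow).
Δρ/ρ₀ = −αΔT + βΔS = -5.16 × 10⁻⁴ + 1.1914 × 10⁻³ = 6.754 × 10⁻⁴, so Δρ ≈ 0.6936 kg m⁻³.
N² = (g/ρ₀)·Δρ/Δz = g·(Δρ/ρ₀)/Δz = 9.8 × 6.754 × 10⁻⁴ / 13 = 5.0915 × 10⁻⁴ s⁻².
N = √(5.0915 × 10⁻⁴) = 0.022564 rad s⁻¹ → T = 2π/N = 278.46 s ≈ 278 s.

278 s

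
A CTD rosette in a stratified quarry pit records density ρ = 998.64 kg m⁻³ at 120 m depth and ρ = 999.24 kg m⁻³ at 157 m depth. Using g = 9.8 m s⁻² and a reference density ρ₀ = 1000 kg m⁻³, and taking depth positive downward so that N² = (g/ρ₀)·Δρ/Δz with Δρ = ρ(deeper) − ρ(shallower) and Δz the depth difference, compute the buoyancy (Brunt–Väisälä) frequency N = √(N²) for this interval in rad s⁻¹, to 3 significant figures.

0.0126 rad s⁻¹

Δρ = 999.24 − 998.64 = 0.60 kg m⁻³ over Δz = 157 − 120 = 37 m.
N² = (9.8/1000) × (0.60/37) = 1.5892 × 10⁻⁴ s⁻².
N = √(1.5892 × 10⁻⁴) = 0.012606 rad s⁻¹ ≈ 0.0126 rad s⁻¹.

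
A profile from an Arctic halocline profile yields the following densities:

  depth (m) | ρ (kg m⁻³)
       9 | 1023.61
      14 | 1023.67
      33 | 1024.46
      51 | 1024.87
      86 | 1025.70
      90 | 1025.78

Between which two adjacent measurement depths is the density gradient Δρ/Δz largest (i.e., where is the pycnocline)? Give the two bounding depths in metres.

Compute the density gradient over each adjacent pair:
  9–14 m: Δρ/Δz = 0.06/5 = 0.012 kg m⁻⁴
  14–33 m: Δρ/Δz = 0.79/19 = 0.042 kg m⁻⁴
  33–51 m: Δρ/Δz = 0.41/18 = 0.023 kg m⁻⁴
  51–86 m: Δρ/Δz = 0.83/35 = 0.024 kg m⁻⁴
  86–90 m: Δρ/Δz = 0.08/4 = 0.020 kg m⁻⁴
The largest gradient is in the 14–33 m interval — the pycnocline.

14–33 m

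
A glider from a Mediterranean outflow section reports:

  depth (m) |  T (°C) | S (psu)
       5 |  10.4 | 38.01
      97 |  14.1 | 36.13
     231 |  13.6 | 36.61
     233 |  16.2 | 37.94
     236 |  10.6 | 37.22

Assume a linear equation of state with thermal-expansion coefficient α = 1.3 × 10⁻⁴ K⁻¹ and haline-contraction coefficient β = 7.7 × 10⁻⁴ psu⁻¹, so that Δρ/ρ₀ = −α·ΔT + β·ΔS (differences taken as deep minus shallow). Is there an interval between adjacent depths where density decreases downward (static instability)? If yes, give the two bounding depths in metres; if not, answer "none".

5–97 m

Evaluate Δρ/ρ₀ = −αΔT + βΔS across each adjacent pair:
  5–97 m: −αΔT+βΔS = −(1.3 × 10⁻⁴)(+3.7)+(7.7 × 10⁻⁴)(-1.88) = -1.9 × 10⁻³ → UNSTABLE
  97–231 m: −αΔT+βΔS = −(1.3 × 10⁻⁴)(-0.5)+(7.7 × 10⁻⁴)(+0.48) = 4.3 × 10⁻⁴ → stable
  231–233 m: −αΔT+βΔS = −(1.3 × 10⁻⁴)(+2.6)+(7.7 × 10⁻⁴)(+1.33) = 6.9 × 10⁻⁴ → stable
  233–236 m: −αΔT+βΔS = −(1.3 × 10⁻⁴)(-5.6)+(7.7 × 10⁻⁴)(-0.72) = 1.7 × 10⁻⁴ → stable
The 5–97 m interval has Δρ < 0: lighter water underlies denser water.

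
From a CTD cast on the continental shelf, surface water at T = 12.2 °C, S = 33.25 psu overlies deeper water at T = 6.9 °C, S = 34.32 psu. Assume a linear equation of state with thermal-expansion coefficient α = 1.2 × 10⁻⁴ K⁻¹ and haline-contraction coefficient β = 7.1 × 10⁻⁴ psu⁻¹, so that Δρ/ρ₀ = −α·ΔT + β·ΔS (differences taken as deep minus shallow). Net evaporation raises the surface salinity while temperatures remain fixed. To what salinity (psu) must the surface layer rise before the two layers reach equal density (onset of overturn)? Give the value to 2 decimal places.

Neutral buoyancy requires −α(T_deep − T_surf) + β(S_deep − S_surf′) = 0.
S_surf′ = S_deep − (α/β)·ΔT = 34.32 − (1.2 × 10⁻⁴/7.1 × 10⁻⁴)·(-5.3) = 35.2158 psu.
Increase required: 35.2158 − 33.25 = 1.9658 psu.

35.22 psu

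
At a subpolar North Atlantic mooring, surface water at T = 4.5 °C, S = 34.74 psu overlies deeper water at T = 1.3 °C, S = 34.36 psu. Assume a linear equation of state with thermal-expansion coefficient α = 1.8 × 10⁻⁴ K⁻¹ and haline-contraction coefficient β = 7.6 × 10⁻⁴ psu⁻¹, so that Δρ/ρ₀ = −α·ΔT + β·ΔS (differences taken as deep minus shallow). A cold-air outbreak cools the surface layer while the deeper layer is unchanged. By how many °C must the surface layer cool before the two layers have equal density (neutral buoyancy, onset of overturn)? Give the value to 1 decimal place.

1.6 °C

Neutral buoyancy requires Δρ = 0, i.e. −α(T_deep − T_surf′) + β(S_deep − S_surf) = 0.
T_surf′ = T_deep − (β/α)·ΔS = 1.3 − (7.6 × 10⁻⁴/1.8 × 10⁻⁴)·(-0.38) = 2.904 °C.
Cooling required: 4.5 − (2.904) = 1.596 °C.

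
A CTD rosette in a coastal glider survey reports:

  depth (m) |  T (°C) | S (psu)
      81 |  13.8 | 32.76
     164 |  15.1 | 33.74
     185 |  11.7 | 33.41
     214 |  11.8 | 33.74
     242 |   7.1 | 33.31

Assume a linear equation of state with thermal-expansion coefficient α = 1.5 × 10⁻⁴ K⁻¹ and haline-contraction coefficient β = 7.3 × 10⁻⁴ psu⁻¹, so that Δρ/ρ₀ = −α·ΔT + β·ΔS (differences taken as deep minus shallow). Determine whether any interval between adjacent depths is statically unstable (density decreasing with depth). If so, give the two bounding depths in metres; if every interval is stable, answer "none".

none

Evaluate Δρ/ρ₀ = −αΔT + βΔS across each adjacent pair:
  81–164 m: −αΔT+βΔS = −(1.5 × 10⁻⁴)(+1.3)+(7.3 × 10⁻⁴)(+0.98) = 5.2 × 10⁻⁴ → stable
  164–185 m: −αΔT+βΔS = −(1.5 × 10⁻⁴)(-3.4)+(7.3 × 10⁻⁴)(-0.33) = 2.7 × 10⁻⁴ → stable
  185–214 m: −αΔT+βΔS = −(1.5 × 10⁻⁴)(+0.1)+(7.3 × 10⁻⁴)(+0.33) = 2.3 × 10⁻⁴ → stable
  214–242 m: −αΔT+βΔS = −(1.5 × 10⁻⁴)(-4.7)+(7.3 × 10⁻⁴)(-0.43) = 3.9 × 10⁻⁴ → stable
Every interval has Δρ > 0: the column is stably stratified throughout.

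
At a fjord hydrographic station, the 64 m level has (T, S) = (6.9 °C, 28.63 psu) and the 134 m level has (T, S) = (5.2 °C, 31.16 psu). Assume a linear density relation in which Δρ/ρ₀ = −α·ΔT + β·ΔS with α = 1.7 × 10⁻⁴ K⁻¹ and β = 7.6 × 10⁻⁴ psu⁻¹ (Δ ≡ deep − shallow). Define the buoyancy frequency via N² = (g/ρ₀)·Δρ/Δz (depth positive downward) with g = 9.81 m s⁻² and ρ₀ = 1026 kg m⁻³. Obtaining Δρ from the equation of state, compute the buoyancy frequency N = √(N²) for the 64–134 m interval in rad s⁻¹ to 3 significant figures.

ΔT = -1.7 K, ΔS = +2.53 psu (deep − shallow).
Δρ/ρ₀ = −αΔT + βΔS = 2.89 × 10⁻⁴ + 1.9228 × 10⁻³ = 2.2118 × 10⁻³, so Δρ ≈ 2.269 kg m⁻³.
N² = (g/ρ₀)·Δρ/Δz = g·(Δρ/ρ₀)/Δz = 9.81 × 2.2118 × 10⁻³ / 70 = 3.0997 × 10⁻⁴ s⁻².
N = √(3.0997 × 10⁻⁴) = 0.017606 rad s⁻¹ ≈ 0.0176 rad s⁻¹.

0.0176 rad s⁻¹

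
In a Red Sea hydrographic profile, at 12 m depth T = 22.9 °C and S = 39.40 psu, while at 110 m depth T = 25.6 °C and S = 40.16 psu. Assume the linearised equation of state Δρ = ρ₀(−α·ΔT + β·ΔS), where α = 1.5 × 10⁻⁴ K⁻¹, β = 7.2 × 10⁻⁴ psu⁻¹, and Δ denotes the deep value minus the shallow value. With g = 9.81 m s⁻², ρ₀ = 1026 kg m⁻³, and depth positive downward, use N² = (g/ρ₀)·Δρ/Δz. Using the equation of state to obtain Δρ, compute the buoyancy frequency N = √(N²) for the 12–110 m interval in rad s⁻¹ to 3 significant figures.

ΔT = +2.7 K, ΔS = +0.76 psu (deep − shallow).
Δρ/ρ₀ = −αΔT + βΔS = -4.05 × 10⁻⁴ + 5.472 × 10⁻⁴ = 1.422 × 10⁻⁴, so Δρ ≈ 0.1459 kg m⁻³.
N² = (g/ρ₀)·Δρ/Δz = g·(Δρ/ρ₀)/Δz = 9.81 × 1.422 × 10⁻⁴ / 98 = 1.4235 × 10⁻⁵ s⁻².
N = √(1.4235 × 10⁻⁵) = 3.7729 × 10⁻³ rad s⁻¹ ≈ 3.77 × 10⁻³ rad s⁻¹.

3.77 × 10⁻³ rad s⁻¹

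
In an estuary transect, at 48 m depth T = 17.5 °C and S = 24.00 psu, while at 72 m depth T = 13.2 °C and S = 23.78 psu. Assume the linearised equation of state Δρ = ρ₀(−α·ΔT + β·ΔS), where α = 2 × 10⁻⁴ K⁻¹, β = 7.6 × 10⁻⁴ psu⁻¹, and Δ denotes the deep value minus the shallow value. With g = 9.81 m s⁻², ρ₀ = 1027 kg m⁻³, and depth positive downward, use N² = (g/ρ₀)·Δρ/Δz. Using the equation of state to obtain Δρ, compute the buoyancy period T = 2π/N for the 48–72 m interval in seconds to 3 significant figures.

ΔT = -4.3 K, ΔS = -0.22 psu (deep − shallow).
Δρ/ρ₀ = −αΔT + βΔS = 8.60 × 10⁻⁴ − 1.672 × 10⁻⁴ = 6.928 × 10⁻⁴, so Δρ ≈ 0.7115 kg m⁻³.
N² = (g/ρ₀)·Δρ/Δz = g·(Δρ/ρ₀)/Δz = 9.81 × 6.928 × 10⁻⁴ / 24 = 2.8318 × 10⁻⁴ s⁻².
N = √(2.8318 × 10⁻⁴) = 0.016828 rad s⁻¹ → T = 2π/N = 373.38 s ≈ 373 s.

373 s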